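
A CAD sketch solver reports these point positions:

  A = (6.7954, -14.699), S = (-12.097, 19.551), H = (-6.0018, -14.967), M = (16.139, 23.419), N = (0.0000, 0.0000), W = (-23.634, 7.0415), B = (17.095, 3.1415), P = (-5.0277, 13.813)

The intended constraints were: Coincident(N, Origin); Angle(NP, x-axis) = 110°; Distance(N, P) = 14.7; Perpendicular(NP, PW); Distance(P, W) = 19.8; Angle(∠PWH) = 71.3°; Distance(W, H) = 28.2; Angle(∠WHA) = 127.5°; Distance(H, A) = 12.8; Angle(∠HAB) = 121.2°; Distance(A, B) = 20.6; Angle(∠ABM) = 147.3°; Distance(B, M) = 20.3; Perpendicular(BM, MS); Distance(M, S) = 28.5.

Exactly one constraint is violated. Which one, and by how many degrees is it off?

Perpendicular(BM, MS) — off by 5.10°.

N = (0.00, 0.00) ✓; NP at 110.0° ✓; |NP| = 14.70 ✓; ∠(NP, PW) = 90.00° ✓; |PW| = 19.80 ✓; ∠PWH = 71.30° ✓; |WH| = 28.20 ✓; ∠WHA = 127.5° ✓; |HA| = 12.80 ✓; ∠HAB = 121.2° ✓; |AB| = 20.60 ✓; ∠ABM = 147.3° ✓; |BM| = 20.30 ✓; ∠(BM, MS) = 95.10° ✗; |MS| = 28.50 ✓.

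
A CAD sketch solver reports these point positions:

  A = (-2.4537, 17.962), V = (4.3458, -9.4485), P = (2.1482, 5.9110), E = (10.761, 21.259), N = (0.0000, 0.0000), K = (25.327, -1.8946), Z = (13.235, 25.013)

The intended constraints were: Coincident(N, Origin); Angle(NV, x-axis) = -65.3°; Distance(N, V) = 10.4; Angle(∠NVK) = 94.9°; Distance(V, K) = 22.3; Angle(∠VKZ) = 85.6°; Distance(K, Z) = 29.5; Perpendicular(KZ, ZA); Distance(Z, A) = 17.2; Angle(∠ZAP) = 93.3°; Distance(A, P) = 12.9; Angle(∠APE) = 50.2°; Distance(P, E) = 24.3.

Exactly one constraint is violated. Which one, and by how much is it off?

Distance(P, E) = 24.3 — off by 6.70.

N = (0.00, 0.00) ✓; NV at -65.30° ✓; |NV| = 10.40 ✓; ∠NVK = 94.90° ✓; |VK| = 22.30 ✓; ∠VKZ = 85.60° ✓; |KZ| = 29.50 ✓; ∠(KZ, ZA) = 90.00° ✓; |ZA| = 17.20 ✓; ∠ZAP = 93.30° ✓; |AP| = 12.90 ✓; ∠APE = 50.20° ✓; |PE| = 17.60 ✗.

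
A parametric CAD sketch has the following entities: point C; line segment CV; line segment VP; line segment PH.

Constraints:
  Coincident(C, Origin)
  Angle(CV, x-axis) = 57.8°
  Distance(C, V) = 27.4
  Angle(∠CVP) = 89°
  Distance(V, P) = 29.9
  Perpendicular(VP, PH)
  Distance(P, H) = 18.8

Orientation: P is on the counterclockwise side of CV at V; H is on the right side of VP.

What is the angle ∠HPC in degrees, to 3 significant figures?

133°

C is at the origin; CV runs at 57.8° with length 27.4, so V = 27.4·(cos 57.8°, sin 57.8°) = (14.6, 23.2). ∠CVP = 89.0°, so VP runs at 57.8° + (180° − 89.0°) = 149° from the x-axis; with |VP| = 29.9, P = V + 29.9·(cos 149°, sin 149°) = (-11.0, 38.7). The perpendicularity gives PH at right angles to VP; with |PH| = 18.8 on the right of VP, H = P + 18.8·(0.518, 0.855) = (-1.24, 54.8). Then cos ∠HPC = PH·PC / (|PH||PC|), giving 133°.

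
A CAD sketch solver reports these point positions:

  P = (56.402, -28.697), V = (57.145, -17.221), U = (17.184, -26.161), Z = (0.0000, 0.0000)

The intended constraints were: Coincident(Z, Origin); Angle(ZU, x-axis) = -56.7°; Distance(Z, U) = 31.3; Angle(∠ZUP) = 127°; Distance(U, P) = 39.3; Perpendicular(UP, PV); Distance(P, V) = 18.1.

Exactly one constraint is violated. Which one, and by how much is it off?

Distance(P, V) = 18.1 — off by 6.60.

Z = (0.00, 0.00) ✓; ZU at -56.70° ✓; |ZU| = 31.30 ✓; ∠ZUP = 127.0° ✓; |UP| = 39.30 ✓; ∠(UP, PV) = 90.00° ✓; |PV| = 11.50 ✗.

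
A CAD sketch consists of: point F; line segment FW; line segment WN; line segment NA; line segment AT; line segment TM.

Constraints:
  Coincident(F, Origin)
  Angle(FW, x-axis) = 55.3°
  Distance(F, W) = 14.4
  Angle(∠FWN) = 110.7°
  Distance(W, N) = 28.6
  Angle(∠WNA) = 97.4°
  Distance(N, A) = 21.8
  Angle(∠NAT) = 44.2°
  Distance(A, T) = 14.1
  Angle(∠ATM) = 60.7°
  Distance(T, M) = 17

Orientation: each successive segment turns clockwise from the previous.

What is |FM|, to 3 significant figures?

41.8

∠NAT = 44.2° gives AT at 128° from the x-axis; with |AT| = 14.1, T = (24.8, -5.56). ∠ATM = 60.7° gives TM at 8.30° from the x-axis; with |TM| = 17.0, M = (41.7, -3.11). Then |FM| = |M − F| = 41.8.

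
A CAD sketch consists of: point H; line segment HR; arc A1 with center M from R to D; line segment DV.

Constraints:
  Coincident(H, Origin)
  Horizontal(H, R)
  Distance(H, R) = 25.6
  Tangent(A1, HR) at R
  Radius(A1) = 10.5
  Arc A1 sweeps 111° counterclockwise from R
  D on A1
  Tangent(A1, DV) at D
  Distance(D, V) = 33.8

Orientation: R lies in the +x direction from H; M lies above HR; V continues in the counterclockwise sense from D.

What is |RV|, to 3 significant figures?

45.9

H is at the origin; HR is horizontal with |HR| = 25.6 and R on the +x side, so R = (25.6, 0.00). Since A1 is tangent to HR there, MR ⟂ HR, so M = R + (0, 10.5) = (25.6, 10.5). On A1, R sits at bearing -90° from M; a 111° counterclockwise sweep puts D at bearing 21°, so D = M + 10.5·(cos 21°, sin 21°) = (35.4, 14.3). A1 meets DV tangentially, so MD is at right angles to DV, so DV runs along (−sin 21°, cos 21°); with |DV| = 33.8, V = (23.3, 45.8). Then |RV| = |V − R| = 45.9.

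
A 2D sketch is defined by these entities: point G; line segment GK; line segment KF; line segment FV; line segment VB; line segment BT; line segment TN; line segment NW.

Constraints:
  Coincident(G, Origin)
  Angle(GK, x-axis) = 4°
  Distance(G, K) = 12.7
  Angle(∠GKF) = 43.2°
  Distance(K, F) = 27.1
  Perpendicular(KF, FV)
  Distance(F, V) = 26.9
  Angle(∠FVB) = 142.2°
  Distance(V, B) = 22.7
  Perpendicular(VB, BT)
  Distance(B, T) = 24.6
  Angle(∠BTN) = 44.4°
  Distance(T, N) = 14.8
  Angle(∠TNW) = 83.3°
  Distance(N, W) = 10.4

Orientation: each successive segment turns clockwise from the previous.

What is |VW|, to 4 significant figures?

21.96

G is at the origin; GK runs at 4.0° with length 12.7, so K = (12.67, 0.8859). ∠GKF = 43.2° gives KF at -132.8° from the x-axis; with |KF| = 27.1, F = (-5.744, -19.00). KF ⟂ FV, so FV runs at 137.2°; with |FV| = 26.9, V = (-25.48, -0.7212). ∠FVB = 142.2° gives VB at 99.40° from the x-axis; with |VB| = 22.7, B = (-29.19, 21.67). VB is perpendicular to BT, so BT runs at 9.400°; with |BT| = 24.6, T = (-4.919, 25.69). ∠BTN = 44.4° gives TN at -126.2° from the x-axis; with |TN| = 14.8, N = (-13.66, 13.75). ∠TNW = 83.3° gives NW at 137.1° from the x-axis; with |NW| = 10.4, W = (-21.28, 20.83). Then |VW| = |W − V| = 21.96.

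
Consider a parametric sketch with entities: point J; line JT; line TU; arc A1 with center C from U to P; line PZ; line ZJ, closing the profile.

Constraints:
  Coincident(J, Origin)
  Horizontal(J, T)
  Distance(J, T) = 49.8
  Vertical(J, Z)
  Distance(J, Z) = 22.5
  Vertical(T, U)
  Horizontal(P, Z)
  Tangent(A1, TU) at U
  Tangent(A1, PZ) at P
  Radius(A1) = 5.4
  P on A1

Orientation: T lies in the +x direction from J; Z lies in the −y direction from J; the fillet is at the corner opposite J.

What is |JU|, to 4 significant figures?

52.65

J is at the origin; JT is horizontal with |JT| = 49.8 and T on the +x side, so T = (49.80, 0.000). JZ is vertical with |JZ| = 22.5 and Z on the −y side, so Z = (0.000, -22.50). The virtual corner opposite J is at (49.80, -22.50). Since A1 is tangent to TU there, CU ⟂ TU and A1 meets PZ tangentially, so CP is at right angles to PZ, with radius 5.4, so the center C sits 5.4 in from both sides at C = (44.40, -17.10). That places the tangent points at U = (49.80, -17.10) on TU and P = (44.40, -22.50) on PZ. Then |JU| = |U − J| = 52.65.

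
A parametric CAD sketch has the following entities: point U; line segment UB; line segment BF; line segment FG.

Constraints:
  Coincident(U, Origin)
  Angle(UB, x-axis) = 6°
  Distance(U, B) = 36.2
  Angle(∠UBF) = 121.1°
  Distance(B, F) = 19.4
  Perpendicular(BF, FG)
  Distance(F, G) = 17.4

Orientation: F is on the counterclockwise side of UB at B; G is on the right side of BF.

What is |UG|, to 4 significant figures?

61.59

U is at the origin; UB runs at 6.0° with length 36.2, so B = 36.2·(cos 6.0°, sin 6.0°) = (36.00, 3.784). ∠UBF = 121.1°, so BF runs at 6.0° + (180° − 121.1°) = 64.90° from the x-axis; with |BF| = 19.4, F = B + 19.4·(cos 64.90°, sin 64.90°) = (44.23, 21.35). BF ⟂ FG; with |FG| = 17.4 on the right of BF, G = F + 17.4·(0.9056, -0.4242) = (59.99, 13.97). Then |UG| = |G − U| = 61.59.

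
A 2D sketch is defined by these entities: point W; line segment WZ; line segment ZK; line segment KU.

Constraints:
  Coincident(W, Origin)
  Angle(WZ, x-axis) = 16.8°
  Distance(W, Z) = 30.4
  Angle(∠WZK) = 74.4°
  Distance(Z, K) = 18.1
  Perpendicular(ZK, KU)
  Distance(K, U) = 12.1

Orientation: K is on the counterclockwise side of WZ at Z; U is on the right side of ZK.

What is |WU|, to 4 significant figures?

42.55

W is at the origin; WZ runs at 16.8° with length 30.4, so Z = 30.4·(cos 16.8°, sin 16.8°) = (29.10, 8.787). ∠WZK = 74.4°, so ZK runs at 16.8° + (180° − 74.4°) = 122.4° from the x-axis; with |ZK| = 18.1, K = Z + 18.1·(cos 122.4°, sin 122.4°) = (19.40, 24.07). The perpendicularity gives KU at right angles to ZK; with |KU| = 12.1 on the right of ZK, U = K + 12.1·(0.8443, 0.5358) = (29.62, 30.55). Then |WU| = |U − W| = 42.55.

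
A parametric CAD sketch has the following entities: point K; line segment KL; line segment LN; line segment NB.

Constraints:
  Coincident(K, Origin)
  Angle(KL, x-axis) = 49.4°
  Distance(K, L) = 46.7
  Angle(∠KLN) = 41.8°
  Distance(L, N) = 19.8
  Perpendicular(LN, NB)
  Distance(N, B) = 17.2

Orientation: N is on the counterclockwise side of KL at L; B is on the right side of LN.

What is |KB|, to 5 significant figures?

50.606

K is at the origin; KL runs at 49.4° with length 46.7, so L = 46.7·(cos 49.4°, sin 49.4°) = (30.391, 35.458). ∠KLN = 41.8°, so LN runs at 49.4° + (180° − 41.8°) = 187.60° from the x-axis; with |LN| = 19.8, N = L + 19.8·(cos 187.60°, sin 187.60°) = (10.765, 32.839). The perpendicularity gives NB at right angles to LN; with |NB| = 17.2 on the right of LN, B = N + 17.2·(-0.13226, 0.99122) = (8.4903, 49.888). Then |KB| = |B − K| = 50.606.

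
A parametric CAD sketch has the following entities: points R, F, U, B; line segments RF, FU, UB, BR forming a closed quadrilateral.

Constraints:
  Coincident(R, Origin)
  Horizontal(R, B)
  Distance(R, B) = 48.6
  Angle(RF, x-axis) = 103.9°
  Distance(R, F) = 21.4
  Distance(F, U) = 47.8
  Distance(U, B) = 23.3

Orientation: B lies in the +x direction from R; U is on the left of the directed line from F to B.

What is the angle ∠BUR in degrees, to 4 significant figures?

77.00°

Checks: |FU| = 47.80 ✓; |UB| = 23.30 ✓.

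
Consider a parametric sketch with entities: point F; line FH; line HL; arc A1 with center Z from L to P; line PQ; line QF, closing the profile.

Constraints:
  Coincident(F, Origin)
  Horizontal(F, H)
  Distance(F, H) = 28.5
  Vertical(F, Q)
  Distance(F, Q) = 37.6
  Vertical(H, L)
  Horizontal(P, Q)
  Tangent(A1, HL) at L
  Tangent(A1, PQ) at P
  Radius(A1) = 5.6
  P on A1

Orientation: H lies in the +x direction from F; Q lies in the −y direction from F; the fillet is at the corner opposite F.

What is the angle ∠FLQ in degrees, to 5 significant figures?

59.427°

F is at the origin; FH is horizontal with |FH| = 28.5 and H on the +x side, so H = (28.500, 0.0000). F and Q share the same x with |FQ| = 37.6 and Q on the −y side, so Q = (0.0000, -37.600). The virtual corner opposite F is at (28.500, -37.600). Tangency of A1 to HL means the radius ZL is perpendicular to HL and A1 meets PQ tangentially, so ZP is at right angles to PQ, with radius 5.6, so the center Z sits 5.6 in from both sides at Z = (22.900, -32.000). That places the tangent points at L = (28.500, -32.000) on HL and P = (22.900, -37.600) on PQ. Then cos ∠FLQ = LF·LQ / (|LF||LQ|), giving 59.427°.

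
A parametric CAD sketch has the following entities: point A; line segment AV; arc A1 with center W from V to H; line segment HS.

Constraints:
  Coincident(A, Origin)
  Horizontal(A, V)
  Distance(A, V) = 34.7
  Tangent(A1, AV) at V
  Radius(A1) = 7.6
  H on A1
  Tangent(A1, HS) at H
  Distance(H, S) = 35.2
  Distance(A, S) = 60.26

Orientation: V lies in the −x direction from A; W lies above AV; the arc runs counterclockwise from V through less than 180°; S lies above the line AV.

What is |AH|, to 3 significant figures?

29.8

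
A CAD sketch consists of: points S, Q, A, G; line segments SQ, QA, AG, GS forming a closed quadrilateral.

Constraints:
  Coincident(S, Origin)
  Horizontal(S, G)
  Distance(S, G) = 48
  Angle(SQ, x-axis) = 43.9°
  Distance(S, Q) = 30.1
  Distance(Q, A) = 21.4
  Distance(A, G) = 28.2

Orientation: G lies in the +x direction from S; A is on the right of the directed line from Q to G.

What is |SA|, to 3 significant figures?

19.8

S is at the origin; S and G share the same y with |SG| = 48.0 and G in +x, so G = (48.0, 0). SQ runs at 43.9° with |SQ| = 30.1, so Q = (21.7, 20.9). A is determined by |QA| = 21.4 and |AG| = 28.2 together: it lies at the intersection of circle(Q, 21.4) and circle(G, 28.2). With |QG| = 33.6, the foot of the radical line on QG is 11.8 from Q and the perpendicular offset is √(21.4² − 11.8²) = 17.9. Taking the right-of-QG solution: A = (19.8, -0.445).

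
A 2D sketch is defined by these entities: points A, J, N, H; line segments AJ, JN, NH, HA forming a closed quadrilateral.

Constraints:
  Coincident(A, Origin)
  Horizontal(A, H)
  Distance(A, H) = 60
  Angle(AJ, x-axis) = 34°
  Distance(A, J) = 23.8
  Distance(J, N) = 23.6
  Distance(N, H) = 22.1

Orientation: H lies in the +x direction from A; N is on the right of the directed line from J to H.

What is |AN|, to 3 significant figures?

38.0

Checks: |JN| = 23.60 ✓; |NH| = 22.10 ✓.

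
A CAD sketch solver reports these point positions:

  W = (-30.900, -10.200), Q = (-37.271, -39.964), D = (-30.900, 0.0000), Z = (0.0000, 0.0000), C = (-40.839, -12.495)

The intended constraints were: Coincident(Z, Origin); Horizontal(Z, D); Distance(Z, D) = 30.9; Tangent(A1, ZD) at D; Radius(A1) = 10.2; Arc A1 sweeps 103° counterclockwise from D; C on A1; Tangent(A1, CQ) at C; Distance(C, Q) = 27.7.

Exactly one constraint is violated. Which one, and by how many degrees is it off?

Tangent(A1, CQ) at C — off by 5.60°.

Z = (0.00, 0.00) ✓; Z.y = 0.00, D.y = 0.00 ✓; |ZD| = 30.90 ✓; ∠(WD, DZ) = 90.00° ✓; |WD| = 10.20 ✓; bearing(W→C) − bearing(W→D) = 103.0° ✓; |WC| = 10.20 ✓; ∠(WC, CQ) = 95.60° ✗; |CQ| = 27.70 ✓.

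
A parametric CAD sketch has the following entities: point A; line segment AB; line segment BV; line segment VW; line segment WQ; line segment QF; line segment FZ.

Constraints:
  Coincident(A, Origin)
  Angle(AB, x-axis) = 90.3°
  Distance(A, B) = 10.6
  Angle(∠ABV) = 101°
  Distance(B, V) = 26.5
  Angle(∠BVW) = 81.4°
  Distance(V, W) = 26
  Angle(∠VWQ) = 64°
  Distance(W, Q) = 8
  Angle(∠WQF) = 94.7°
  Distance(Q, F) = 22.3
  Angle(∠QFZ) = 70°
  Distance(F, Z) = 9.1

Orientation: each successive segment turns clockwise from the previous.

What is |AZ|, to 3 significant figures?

35.1

∠WQF = 94.7° gives QF at 71.4° from the x-axis; with |QF| = 22.3, F = (26.9, 14.1). ∠QFZ = 70.0° gives FZ at -38.6° from the x-axis; with |FZ| = 9.1, Z = (34.0, 8.44). Then |AZ| = |Z − A| = 35.1.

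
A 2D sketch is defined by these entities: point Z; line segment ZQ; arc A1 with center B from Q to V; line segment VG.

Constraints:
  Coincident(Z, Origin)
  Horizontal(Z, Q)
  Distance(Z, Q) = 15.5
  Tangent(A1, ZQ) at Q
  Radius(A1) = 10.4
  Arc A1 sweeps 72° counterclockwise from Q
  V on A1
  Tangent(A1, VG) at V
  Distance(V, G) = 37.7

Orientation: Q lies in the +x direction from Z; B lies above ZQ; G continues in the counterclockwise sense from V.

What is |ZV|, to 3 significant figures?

26.4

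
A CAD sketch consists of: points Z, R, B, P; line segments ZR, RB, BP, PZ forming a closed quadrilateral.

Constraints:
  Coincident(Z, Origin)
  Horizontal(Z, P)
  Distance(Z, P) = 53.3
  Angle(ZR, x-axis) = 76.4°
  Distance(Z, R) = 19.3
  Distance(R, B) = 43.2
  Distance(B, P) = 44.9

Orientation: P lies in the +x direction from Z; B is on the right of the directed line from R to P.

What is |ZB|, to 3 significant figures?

27.5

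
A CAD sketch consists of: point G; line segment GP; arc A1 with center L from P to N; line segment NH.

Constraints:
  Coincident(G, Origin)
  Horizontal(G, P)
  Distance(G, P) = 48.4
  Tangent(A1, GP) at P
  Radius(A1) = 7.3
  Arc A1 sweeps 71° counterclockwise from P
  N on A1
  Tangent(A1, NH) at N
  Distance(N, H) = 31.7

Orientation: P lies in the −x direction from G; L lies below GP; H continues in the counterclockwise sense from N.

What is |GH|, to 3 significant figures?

74.3

On A1, P sits at bearing 90° from L; a 71° counterclockwise sweep puts N at bearing 161°, so N = L + 7.3·(cos 161°, sin 161°) = (-55.3, -4.92). The tangent condition forces LN to be normal to NH, so NH runs along (−sin 161°, cos 161°); with |NH| = 31.7, H = (-65.6, -34.9). Then |GH| = |H − G| = 74.3.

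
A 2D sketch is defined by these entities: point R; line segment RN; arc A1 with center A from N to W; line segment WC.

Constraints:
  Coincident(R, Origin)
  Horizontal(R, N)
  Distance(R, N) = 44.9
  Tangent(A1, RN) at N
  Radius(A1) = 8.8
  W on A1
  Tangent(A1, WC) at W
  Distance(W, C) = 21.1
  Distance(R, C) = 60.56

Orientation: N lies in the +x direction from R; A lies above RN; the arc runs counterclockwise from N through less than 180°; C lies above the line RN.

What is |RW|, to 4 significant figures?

54.49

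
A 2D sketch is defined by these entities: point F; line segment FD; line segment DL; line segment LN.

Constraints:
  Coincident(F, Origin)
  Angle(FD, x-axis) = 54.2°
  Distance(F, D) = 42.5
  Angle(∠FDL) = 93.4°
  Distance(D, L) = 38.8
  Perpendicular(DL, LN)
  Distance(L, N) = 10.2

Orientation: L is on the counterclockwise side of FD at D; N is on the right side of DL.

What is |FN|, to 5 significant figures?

66.909

F is at the origin; FD runs at 54.2° with length 42.5, so D = 42.5·(cos 54.2°, sin 54.2°) = (24.861, 34.470). ∠FDL = 93.4°, so DL runs at 54.2° + (180° − 93.4°) = 140.80° from the x-axis; with |DL| = 38.8, L = D + 38.8·(cos 140.80°, sin 140.80°) = (-5.2071, 58.993). DL is perpendicular to LN; with |LN| = 10.2 on the right of DL, N = L + 10.2·(0.63203, 0.77494) = (1.2396, 66.897). Then |FN| = |N − F| = 66.909.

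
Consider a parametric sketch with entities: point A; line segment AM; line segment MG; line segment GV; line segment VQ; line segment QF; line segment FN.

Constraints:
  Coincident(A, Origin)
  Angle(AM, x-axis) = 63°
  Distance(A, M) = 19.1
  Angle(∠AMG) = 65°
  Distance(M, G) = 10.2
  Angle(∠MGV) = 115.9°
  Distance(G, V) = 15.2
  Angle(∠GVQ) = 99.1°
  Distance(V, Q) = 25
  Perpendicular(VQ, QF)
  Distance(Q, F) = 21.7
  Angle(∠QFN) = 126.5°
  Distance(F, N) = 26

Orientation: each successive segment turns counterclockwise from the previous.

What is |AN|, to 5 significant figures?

35.494

A is at the origin; AM runs at 63.0° with length 19.1, so M = (8.6712, 17.018). ∠AMG = 65.0° gives MG at 178.00° from the x-axis; with |MG| = 10.2, G = (-1.5226, 17.374). ∠MGV = 115.9° gives GV at -117.90° from the x-axis; with |GV| = 15.2, V = (-8.6351, 3.9410). ∠GVQ = 99.1° gives VQ at -37.000° from the x-axis; with |VQ| = 25.0, Q = (11.331, -11.104). The perpendicularity gives QF at right angles to VQ, so QF runs at 53.000°; with |QF| = 21.7, F = (24.390, 6.2260). ∠QFN = 126.5° gives FN at 106.50° from the x-axis; with |FN| = 26.0, N = (17.006, 31.155). Then |AN| = |N − A| = 35.494.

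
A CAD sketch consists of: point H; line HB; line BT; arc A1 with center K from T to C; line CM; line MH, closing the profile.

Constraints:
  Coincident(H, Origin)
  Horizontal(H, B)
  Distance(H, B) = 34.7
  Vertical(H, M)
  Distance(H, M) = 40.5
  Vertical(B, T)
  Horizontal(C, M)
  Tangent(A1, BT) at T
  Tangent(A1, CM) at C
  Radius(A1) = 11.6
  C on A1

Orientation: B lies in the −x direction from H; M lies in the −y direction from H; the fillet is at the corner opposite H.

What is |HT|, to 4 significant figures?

45.16

H is at the origin; H and B share the same y with |HB| = 34.7 and B on the −x side, so B = (-34.70, 0.000). HM is vertical with |HM| = 40.5 and M on the −y side, so M = (0.000, -40.50). The virtual corner opposite H is at (-34.70, -40.50). The tangent condition forces KT to be normal to BT and A1 meets CM tangentially, so KC is at right angles to CM, with radius 11.6, so the center K sits 11.6 in from both sides at K = (-23.10, -28.90). That places the tangent points at T = (-34.70, -28.90) on BT and C = (-23.10, -40.50) on CM. Then |HT| = |T − H| = 45.16.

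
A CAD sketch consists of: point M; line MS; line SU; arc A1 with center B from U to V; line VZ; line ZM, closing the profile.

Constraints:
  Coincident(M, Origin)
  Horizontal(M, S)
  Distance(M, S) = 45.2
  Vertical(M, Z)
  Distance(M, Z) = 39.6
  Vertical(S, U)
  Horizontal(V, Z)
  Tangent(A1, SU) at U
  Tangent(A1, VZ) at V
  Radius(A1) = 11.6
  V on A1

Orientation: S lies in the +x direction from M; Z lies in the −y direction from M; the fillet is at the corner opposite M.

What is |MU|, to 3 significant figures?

53.2

M is at the origin; M and S share the same y with |MS| = 45.2 and S on the +x side, so S = (45.2, 0.00). M and Z share the same x with |MZ| = 39.6 and Z on the −y side, so Z = (0.00, -39.6). The virtual corner opposite M is at (45.2, -39.6). Tangency of A1 to SU means the radius BU is perpendicular to SU and since A1 is tangent to VZ there, BV ⟂ VZ, with radius 11.6, so the center B sits 11.6 in from both sides at B = (33.6, -28.0). That places the tangent points at U = (45.2, -28.0) on SU and V = (33.6, -39.6) on VZ. Then |MU| = |U − M| = 53.2.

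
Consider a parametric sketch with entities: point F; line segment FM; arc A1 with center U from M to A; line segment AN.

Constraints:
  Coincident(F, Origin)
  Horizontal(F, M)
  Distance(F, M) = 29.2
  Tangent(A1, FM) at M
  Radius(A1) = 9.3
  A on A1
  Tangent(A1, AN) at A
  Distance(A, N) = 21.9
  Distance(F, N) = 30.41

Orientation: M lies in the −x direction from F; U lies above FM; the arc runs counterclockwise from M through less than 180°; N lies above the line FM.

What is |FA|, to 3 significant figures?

21.3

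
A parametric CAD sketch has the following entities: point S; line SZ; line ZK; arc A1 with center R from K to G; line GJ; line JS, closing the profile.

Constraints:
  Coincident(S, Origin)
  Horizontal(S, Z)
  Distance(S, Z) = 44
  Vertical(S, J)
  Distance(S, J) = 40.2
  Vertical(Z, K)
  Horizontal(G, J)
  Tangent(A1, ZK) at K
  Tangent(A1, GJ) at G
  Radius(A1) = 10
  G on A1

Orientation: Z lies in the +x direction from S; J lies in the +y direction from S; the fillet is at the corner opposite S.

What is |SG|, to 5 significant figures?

52.650

S is at the origin; SZ is horizontal with |SZ| = 44.0 and Z on the +x side, so Z = (44.000, 0.0000). SJ is vertical with |SJ| = 40.2 and J on the +y side, so J = (0.0000, 40.200). The virtual corner opposite S is at (44.000, 40.200). Tangency of A1 to ZK means the radius RK is perpendicular to ZK and since A1 is tangent to GJ there, RG ⟂ GJ, with radius 10.0, so the center R sits 10.0 in from both sides at R = (34.000, 30.200). That places the tangent points at K = (44.000, 30.200) on ZK and G = (34.000, 40.200) on GJ. Then |SG| = |G − S| = 52.650.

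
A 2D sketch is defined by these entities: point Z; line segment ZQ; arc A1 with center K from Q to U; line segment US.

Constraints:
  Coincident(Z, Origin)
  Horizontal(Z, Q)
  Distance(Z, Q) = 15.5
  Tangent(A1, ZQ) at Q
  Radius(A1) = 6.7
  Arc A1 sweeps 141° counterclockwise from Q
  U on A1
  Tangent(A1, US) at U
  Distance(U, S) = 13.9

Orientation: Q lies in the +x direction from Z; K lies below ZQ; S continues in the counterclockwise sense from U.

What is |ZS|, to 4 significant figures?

30.24

Z is at the origin; Z and Q share the same y with |ZQ| = 15.5 and Q on the +x side, so Q = (15.50, 0.000). Since A1 is tangent to ZQ there, KQ ⟂ ZQ, so K = Q + (0, -6.7) = (15.50, -6.700). On A1, Q sits at bearing 90° from K; a 141° counterclockwise sweep puts U at bearing 231°, so U = K + 6.7·(cos 231°, sin 231°) = (11.28, -11.91). Tangency of A1 to US means the radius KU is perpendicular to US, so US runs along (−sin 231°, cos 231°); with |US| = 13.9, S = (22.09, -20.65). Then |ZS| = |S − Z| = 30.24.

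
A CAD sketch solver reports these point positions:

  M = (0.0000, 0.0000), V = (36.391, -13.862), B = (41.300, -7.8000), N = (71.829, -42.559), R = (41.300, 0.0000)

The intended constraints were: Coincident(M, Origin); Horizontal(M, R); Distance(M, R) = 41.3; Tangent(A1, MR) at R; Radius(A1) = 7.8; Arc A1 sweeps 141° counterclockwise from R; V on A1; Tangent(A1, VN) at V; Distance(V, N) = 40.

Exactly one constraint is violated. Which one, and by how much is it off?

Distance(V, N) = 40 — off by 5.60.

M = (0.00, 0.00) ✓; M.y = 0.00, R.y = 0.00 ✓; |MR| = 41.30 ✓; ∠(BR, RM) = 90.00° ✓; |BR| = 7.800 ✓; bearing(B→V) − bearing(B→R) = 141.0° ✓; |BV| = 7.800 ✓; ∠(BV, VN) = 90.00° ✓; |VN| = 45.60 ✗.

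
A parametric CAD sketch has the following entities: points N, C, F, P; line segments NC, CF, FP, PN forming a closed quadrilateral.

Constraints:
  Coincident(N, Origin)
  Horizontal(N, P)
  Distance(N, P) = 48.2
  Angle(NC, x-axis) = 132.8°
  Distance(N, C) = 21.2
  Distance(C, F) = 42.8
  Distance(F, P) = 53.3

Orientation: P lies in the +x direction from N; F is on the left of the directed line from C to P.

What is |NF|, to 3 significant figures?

47.2

N is at the origin; N and P share the same y with |NP| = 48.2 and P in +x, so P = (48.2, 0). NC runs at 132.8° with |NC| = 21.2, so C = (-14.4, 15.6). F is determined by |CF| = 42.8 and |FP| = 53.3 together: it lies at the intersection of circle(C, 42.8) and circle(P, 53.3). With |CP| = 64.5, the foot of the radical line on CP is 24.4 from C and the perpendicular offset is √(42.8² − 24.4²) = 35.1. Taking the left-of-CP solution: F = (17.8, 43.8).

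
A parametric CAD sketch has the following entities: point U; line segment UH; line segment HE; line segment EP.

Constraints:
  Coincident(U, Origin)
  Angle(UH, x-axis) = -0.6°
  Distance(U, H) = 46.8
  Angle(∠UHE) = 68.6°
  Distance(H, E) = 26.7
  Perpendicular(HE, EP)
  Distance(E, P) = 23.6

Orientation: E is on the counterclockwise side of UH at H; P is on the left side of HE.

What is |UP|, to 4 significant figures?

22.17

U is at the origin; UH runs at -0.6° with length 46.8, so H = 46.8·(cos -0.6°, sin -0.6°) = (46.80, -0.4901). ∠UHE = 68.6°, so HE runs at -0.6° + (180° − 68.6°) = 110.8° from the x-axis; with |HE| = 26.7, E = H + 26.7·(cos 110.8°, sin 110.8°) = (37.32, 24.47). HE ⟂ EP; with |EP| = 23.6 on the left of HE, P = E + 23.6·(-0.9348, -0.3551) = (15.25, 16.09). Then |UP| = |P − U| = 22.17.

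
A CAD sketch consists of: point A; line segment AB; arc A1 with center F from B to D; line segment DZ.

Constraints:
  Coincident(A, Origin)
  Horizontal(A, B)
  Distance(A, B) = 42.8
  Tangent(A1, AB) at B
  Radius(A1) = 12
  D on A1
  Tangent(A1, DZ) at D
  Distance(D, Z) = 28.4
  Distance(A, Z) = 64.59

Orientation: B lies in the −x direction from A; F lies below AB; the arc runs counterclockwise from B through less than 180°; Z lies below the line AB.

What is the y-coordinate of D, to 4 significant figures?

-14.40

A is at the origin; AB is horizontal with |AB| = 42.8 and B on the −x side, so B = (-42.80, 0.000). The tangent condition forces FB to be normal to AB, so F = B + (0, -12) = (-42.80, -12.00). Since FD ⟂ DZ (tangency), |FZ| = √(12.0² + 28.4²) = 30.83 regardless of where D sits on A1. So Z lies on both circle(A, 64.59) and circle(F, 30.83); the below-AB intersection is Z = (-48.88, -42.23). D is the foot of the tangent from Z: D = (-54.56, -14.40).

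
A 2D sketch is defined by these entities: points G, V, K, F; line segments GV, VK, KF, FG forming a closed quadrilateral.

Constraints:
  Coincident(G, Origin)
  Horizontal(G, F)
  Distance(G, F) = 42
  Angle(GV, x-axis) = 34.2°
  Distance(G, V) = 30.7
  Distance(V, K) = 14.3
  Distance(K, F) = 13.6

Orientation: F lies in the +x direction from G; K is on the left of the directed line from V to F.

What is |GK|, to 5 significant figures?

41.328

G is at the origin; G and F share the same y with |GF| = 42.0 and F in +x, so F = (42.0, 0). GV runs at 34.2° with |GV| = 30.7, so V = (25.391, 17.256). K is determined by |VK| = 14.3 and |KF| = 13.6 together: it lies at the intersection of circle(V, 14.3) and circle(F, 13.6). With |VF| = 23.950, the foot of the radical line on VF is 12.383 from V and the perpendicular offset is √(14.3² − 12.383²) = 7.1523. Taking the left-of-VF solution: K = (39.132, 13.294).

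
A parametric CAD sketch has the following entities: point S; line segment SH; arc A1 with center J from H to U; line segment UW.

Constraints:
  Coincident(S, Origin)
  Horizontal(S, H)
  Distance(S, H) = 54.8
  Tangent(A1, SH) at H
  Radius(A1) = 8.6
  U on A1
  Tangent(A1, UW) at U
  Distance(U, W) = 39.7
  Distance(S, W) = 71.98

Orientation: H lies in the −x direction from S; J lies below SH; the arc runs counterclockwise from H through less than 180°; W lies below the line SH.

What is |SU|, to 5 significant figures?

64.024

Checks: |JU| = 8.600 ✓; ∠(JU, UW) = 90.00° ✓; |UW| = 39.70 ✓; |SW| = 71.98 ✓.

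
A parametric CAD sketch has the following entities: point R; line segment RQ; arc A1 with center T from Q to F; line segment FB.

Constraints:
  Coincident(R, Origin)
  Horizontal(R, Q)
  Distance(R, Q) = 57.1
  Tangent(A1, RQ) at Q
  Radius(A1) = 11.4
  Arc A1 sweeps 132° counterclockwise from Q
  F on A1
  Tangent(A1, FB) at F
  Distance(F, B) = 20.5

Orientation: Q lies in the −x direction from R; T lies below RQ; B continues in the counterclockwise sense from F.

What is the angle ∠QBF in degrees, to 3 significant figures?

33.3°

On A1, Q sits at bearing 90° from T; a 132° counterclockwise sweep puts F at bearing 222°, so F = T + 11.4·(cos 222°, sin 222°) = (-65.6, -19.0). The tangent condition forces TF to be normal to FB, so FB runs along (−sin 222°, cos 222°); with |FB| = 20.5, B = (-51.9, -34.3). Then cos ∠QBF = BQ·BF / (|BQ||BF|), giving 33.3°.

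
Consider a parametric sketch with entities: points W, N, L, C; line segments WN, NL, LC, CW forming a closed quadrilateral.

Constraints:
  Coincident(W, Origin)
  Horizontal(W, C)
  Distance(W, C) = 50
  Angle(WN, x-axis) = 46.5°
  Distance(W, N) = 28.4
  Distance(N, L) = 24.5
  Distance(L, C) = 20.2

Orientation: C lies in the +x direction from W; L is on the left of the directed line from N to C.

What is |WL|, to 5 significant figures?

48.057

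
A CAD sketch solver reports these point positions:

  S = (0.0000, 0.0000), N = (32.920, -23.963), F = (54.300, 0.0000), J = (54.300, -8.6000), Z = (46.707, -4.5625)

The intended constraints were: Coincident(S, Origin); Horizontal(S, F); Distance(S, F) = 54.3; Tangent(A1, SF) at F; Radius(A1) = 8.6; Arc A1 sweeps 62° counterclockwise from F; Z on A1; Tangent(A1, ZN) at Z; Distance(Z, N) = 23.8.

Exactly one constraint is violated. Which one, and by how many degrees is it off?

Tangent(A1, ZN) at Z — off by 7.40°.

S = (0.00, 0.00) ✓; S.y = 0.00, F.y = 0.00 ✓; |SF| = 54.30 ✓; ∠(JF, FS) = 90.00° ✓; |JF| = 8.600 ✓; bearing(J→Z) − bearing(J→F) = 62.00° ✓; |JZ| = 8.600 ✓; ∠(JZ, ZN) = 97.40° ✗; |ZN| = 23.80 ✓.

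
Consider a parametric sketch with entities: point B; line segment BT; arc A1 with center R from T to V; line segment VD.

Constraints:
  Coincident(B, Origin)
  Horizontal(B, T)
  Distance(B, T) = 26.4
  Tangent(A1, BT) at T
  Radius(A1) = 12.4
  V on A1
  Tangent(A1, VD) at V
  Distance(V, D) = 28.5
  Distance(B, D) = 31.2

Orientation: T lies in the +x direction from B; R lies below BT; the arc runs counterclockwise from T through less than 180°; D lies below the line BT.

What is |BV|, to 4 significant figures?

16.83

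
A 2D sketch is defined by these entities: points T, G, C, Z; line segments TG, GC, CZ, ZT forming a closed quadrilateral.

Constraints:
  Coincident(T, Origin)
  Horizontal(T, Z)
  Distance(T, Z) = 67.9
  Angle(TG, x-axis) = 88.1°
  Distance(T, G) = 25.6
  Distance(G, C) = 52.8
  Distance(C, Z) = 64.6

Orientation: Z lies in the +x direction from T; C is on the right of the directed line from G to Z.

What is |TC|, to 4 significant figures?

28.07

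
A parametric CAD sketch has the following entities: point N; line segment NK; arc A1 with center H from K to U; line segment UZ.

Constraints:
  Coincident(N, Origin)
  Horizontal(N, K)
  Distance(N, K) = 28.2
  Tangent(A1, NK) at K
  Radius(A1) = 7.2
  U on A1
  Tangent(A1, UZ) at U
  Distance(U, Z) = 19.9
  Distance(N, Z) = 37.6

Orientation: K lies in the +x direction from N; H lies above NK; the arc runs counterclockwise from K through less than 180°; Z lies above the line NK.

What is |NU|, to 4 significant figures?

36.12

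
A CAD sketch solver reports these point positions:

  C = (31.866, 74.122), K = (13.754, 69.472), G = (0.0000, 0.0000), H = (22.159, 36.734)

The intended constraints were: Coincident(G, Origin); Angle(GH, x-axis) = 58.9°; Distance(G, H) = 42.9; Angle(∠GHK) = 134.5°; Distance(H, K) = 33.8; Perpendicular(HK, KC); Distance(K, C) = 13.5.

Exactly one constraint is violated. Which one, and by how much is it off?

Distance(K, C) = 13.5 — off by 5.20.

G = (0.00, 0.00) ✓; GH at 58.90° ✓; |GH| = 42.90 ✓; ∠GHK = 134.5° ✓; |HK| = 33.80 ✓; ∠(HK, KC) = 90.00° ✓; |KC| = 18.70 ✗.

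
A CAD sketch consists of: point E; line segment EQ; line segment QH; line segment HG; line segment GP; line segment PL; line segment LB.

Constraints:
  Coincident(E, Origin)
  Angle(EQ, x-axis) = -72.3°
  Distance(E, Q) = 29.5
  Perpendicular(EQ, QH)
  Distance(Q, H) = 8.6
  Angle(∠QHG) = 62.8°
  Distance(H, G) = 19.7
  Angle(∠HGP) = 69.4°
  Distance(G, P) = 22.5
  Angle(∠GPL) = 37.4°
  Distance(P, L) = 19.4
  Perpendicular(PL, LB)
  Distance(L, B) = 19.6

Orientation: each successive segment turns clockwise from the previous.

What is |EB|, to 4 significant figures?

5.867

E is at the origin; EQ runs at -72.3° with length 29.5, so Q = (8.969, -28.10). EQ ⟂ QH, so QH runs at -162.3°; with |QH| = 8.6, H = (0.7761, -30.72). ∠QHG = 62.8° gives HG at 80.50° from the x-axis; with |HG| = 19.7, G = (4.028, -11.29). ∠HGP = 69.4° gives GP at -30.10° from the x-axis; with |GP| = 22.5, P = (23.49, -22.57). ∠GPL = 37.4° gives PL at -172.7° from the x-axis; with |PL| = 19.4, L = (4.251, -25.04). PL is perpendicular to LB, so LB runs at 97.30°; with |LB| = 19.6, B = (1.760, -5.596). Then |EB| = |B − E| = 5.867.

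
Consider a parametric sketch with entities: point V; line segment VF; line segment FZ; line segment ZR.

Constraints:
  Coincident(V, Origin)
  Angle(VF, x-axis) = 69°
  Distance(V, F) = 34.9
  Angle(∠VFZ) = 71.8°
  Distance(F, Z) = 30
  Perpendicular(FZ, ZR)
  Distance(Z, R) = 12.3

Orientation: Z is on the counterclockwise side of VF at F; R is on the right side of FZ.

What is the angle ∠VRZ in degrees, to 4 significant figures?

22.79°

∠VFZ = 71.8°, so FZ runs at 69.0° + (180° − 71.8°) = 177.2° from the x-axis; with |FZ| = 30.0, Z = F + 30.0·(cos 177.2°, sin 177.2°) = (-17.46, 34.05). FZ ⟂ ZR; with |ZR| = 12.3 on the right of FZ, R = Z + 12.3·(0.04885, 0.9988) = (-16.86, 46.33). Then cos ∠VRZ = RV·RZ / (|RV||RZ|), giving 22.79°.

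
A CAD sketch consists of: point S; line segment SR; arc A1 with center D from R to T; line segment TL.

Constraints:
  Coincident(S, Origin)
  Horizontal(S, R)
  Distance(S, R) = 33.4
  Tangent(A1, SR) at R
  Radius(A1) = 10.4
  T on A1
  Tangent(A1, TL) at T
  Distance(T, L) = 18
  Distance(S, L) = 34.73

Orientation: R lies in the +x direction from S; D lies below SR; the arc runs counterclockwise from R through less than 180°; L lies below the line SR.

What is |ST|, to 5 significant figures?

24.903

S is at the origin; SR is horizontal with |SR| = 33.4 and R on the +x side, so R = (33.400, 0.0000). Tangency of A1 to SR means the radius DR is perpendicular to SR, so D = R + (0, -10.4) = (33.400, -10.400). Since DT ⟂ TL (tangency), |DL| = √(10.4² + 18.0²) = 20.788 regardless of where T sits on A1. So L lies on both circle(S, 34.73) and circle(D, 20.788); the below-SR intersection is L = (21.385, -27.365). T is the foot of the tangent from L: T = (23.044, -9.4415).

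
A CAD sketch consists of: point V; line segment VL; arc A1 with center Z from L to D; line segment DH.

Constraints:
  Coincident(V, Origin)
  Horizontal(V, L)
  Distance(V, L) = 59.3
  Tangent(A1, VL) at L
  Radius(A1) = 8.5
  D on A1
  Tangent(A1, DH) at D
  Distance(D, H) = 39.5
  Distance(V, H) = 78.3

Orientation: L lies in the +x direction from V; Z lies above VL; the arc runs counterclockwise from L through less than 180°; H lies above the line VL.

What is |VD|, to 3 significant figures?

68.4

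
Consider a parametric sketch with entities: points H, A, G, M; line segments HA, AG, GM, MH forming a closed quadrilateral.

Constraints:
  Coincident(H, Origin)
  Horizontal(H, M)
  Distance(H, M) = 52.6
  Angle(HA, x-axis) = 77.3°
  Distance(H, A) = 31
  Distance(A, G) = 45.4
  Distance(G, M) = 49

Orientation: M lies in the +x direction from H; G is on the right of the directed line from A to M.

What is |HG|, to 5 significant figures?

16.296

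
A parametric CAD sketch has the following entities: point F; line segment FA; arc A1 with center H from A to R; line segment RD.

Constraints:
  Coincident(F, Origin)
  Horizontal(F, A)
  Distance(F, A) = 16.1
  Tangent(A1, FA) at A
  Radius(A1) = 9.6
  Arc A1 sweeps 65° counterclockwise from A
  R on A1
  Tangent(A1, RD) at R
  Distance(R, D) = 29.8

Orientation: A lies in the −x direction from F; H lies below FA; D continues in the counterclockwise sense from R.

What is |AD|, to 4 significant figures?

38.90

F is at the origin; FA is horizontal with |FA| = 16.1 and A on the −x side, so A = (-16.10, 0.000). Since A1 is tangent to FA there, HA ⟂ FA, so H = A + (0, -9.6) = (-16.10, -9.600). On A1, A sits at bearing 90° from H; a 65° counterclockwise sweep puts R at bearing 155°, so R = H + 9.6·(cos 155°, sin 155°) = (-24.80, -5.543). Tangency of A1 to RD means the radius HR is perpendicular to RD, so RD runs along (−sin 155°, cos 155°); with |RD| = 29.8, D = (-37.39, -32.55). Then |AD| = |D − A| = 38.90.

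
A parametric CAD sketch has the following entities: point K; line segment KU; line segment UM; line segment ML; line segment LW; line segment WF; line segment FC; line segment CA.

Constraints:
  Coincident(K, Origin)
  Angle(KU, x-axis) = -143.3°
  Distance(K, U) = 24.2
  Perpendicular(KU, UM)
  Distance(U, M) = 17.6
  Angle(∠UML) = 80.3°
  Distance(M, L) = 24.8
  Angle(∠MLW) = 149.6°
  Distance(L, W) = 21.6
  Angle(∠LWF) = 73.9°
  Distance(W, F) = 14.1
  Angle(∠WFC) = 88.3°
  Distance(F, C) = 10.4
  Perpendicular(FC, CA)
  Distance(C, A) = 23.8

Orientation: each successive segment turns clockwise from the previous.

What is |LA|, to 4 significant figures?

19.44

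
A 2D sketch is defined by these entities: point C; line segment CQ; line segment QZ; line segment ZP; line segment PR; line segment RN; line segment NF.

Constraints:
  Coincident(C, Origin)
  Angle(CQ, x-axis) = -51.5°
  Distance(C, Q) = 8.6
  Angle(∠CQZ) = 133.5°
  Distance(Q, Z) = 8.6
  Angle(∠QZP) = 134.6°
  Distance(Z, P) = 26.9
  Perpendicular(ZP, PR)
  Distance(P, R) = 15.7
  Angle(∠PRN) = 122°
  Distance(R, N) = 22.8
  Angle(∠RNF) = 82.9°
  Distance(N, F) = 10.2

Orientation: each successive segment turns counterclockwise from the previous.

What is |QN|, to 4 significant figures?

25.58

C is at the origin; CQ runs at -51.5° with length 8.6, so Q = (5.354, -6.730). ∠CQZ = 133.5° gives QZ at -5.000° from the x-axis; with |QZ| = 8.6, Z = (13.92, -7.480). ∠QZP = 134.6° gives ZP at 40.40° from the x-axis; with |ZP| = 26.9, P = (34.41, 9.954). ZP ⟂ PR, so PR runs at 130.4°; with |PR| = 15.7, R = (24.23, 21.91). ∠PRN = 122.0° gives RN at -171.6° from the x-axis; with |RN| = 22.8, N = (1.675, 18.58). Then |QN| = |N − Q| = 25.58.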